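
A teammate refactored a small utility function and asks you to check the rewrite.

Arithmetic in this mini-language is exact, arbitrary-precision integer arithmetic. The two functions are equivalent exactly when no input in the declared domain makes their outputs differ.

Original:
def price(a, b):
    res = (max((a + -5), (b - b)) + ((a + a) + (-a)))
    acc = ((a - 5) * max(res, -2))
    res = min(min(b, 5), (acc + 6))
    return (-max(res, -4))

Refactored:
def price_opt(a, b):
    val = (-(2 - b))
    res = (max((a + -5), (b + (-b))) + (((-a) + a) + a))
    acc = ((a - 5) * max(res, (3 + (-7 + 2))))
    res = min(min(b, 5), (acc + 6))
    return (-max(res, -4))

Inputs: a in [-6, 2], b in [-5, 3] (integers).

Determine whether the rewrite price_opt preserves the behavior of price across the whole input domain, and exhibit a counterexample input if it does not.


Side by side, the visible changes include: local variable names differ; arithmetic usage differs; constant usage differs; statement counts differ.
Spot check at a=2, b=-5 — price: res=2, then acc=-6, then res=-5, then returns 4. price_opt: val=-7, then res=2, then acc=-6, then res=-5, then returns 4. Both give 4.
Across all 81 domain points the two functions coincide.
verdict: equivalent


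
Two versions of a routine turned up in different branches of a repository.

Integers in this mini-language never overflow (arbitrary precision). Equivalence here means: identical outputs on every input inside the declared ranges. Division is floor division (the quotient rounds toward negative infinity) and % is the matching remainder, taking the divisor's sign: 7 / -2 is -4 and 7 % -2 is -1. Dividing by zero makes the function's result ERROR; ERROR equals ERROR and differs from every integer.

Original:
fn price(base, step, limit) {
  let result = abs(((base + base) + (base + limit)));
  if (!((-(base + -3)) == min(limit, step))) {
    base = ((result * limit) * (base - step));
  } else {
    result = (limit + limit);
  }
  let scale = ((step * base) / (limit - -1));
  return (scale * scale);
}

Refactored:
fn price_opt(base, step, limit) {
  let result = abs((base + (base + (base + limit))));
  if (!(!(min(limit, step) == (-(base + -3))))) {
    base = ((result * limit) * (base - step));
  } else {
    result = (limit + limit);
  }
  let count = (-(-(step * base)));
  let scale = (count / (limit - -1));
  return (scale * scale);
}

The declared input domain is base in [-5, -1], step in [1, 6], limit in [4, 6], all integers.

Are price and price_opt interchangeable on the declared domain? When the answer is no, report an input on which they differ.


There is a counterexample at base=-5, step=1, limit=4: 2809 on one side, 1 on the other.
price: result becomes 11; next (!((-(base + -3)) == min(limit, step))) evaluates to true; next base becomes -264; next scale becomes -53; next final value 2809
price_opt: result becomes 11; next (!(!(min(limit, step) == (-(base + -3))))) evaluates to false; next result becomes 8; next count becomes -5; next scale becomes -1; next final value 1
verdict: not equivalent; witness: base=-5, step=1, limit=4


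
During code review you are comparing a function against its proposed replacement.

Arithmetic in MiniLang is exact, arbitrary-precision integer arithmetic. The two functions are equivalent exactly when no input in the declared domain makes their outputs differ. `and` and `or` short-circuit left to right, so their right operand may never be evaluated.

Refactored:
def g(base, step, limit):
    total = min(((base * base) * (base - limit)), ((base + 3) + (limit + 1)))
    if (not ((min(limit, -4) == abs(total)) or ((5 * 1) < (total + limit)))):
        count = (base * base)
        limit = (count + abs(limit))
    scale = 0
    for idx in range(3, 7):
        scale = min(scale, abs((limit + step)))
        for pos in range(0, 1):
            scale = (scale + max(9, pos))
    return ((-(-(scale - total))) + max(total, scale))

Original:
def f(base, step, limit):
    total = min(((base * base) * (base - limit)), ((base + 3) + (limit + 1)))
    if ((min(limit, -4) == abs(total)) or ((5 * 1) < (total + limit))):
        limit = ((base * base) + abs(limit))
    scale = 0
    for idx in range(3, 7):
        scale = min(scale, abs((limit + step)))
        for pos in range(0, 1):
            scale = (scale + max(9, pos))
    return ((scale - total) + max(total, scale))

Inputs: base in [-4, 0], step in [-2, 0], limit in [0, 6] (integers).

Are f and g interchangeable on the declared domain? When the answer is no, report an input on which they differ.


On input base=-4, step=-2, limit=0, f returns 86 while g returns 110.
verdict: not equivalent; witness: base=-4, step=-2, limit=0


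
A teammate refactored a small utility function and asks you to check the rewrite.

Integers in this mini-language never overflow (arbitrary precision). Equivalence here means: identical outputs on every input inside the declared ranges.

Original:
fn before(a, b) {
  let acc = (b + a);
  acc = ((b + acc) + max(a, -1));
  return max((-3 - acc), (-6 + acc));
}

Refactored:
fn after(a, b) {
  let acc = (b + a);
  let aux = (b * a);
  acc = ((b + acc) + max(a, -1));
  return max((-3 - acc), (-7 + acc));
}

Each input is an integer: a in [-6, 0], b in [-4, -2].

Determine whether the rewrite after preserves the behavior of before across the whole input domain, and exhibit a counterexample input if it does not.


The suspicious edit (`-6` became `-7`) never changes the result for any input inside the declared domain.
One worked example (a=-1, b=-3) — before: acc=-4, then acc=-8, then returns 5; after: acc=-4, then aux=3, then acc=-8, then returns 5; agreement on 5.
Checked all 21 inputs in the declared domain: the outputs agree on every one.
verdict: equivalent


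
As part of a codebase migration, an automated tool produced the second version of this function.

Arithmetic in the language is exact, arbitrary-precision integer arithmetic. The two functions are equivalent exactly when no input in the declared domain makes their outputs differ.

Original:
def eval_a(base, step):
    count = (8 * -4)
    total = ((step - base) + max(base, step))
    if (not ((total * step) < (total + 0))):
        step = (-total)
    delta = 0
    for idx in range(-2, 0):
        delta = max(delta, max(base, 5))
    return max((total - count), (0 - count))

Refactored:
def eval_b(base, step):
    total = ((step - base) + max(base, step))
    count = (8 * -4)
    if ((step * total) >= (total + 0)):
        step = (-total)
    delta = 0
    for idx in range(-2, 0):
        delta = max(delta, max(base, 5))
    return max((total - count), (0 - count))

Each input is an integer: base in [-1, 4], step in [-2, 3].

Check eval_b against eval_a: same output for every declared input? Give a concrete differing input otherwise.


Behavior is preserved: although comparison usage differs, boolean connective usage differs, the outputs never diverge.
One worked example (base=0, step=2) — eval_a: count becomes -32; next total becomes 4; next (not ((total * step) < (total + 0))) evaluates to true; next step becomes -4; next delta becomes 0; next at idx=-2:; next delta becomes 5; next at idx=-1:; next delta becomes 5; next final value 36; eval_b: total becomes 4; next count becomes -32; next ((step * total) >= (total + 0)) evaluates to true; next step becomes -4; next delta becomes 0; next at idx=-2:; next delta becomes 5; next at idx=-1:; next delta becomes 5; next final value 36; agreement on 36.
Sweeping the whole domain (36 inputs) finds no disagreement.
verdict: equivalent


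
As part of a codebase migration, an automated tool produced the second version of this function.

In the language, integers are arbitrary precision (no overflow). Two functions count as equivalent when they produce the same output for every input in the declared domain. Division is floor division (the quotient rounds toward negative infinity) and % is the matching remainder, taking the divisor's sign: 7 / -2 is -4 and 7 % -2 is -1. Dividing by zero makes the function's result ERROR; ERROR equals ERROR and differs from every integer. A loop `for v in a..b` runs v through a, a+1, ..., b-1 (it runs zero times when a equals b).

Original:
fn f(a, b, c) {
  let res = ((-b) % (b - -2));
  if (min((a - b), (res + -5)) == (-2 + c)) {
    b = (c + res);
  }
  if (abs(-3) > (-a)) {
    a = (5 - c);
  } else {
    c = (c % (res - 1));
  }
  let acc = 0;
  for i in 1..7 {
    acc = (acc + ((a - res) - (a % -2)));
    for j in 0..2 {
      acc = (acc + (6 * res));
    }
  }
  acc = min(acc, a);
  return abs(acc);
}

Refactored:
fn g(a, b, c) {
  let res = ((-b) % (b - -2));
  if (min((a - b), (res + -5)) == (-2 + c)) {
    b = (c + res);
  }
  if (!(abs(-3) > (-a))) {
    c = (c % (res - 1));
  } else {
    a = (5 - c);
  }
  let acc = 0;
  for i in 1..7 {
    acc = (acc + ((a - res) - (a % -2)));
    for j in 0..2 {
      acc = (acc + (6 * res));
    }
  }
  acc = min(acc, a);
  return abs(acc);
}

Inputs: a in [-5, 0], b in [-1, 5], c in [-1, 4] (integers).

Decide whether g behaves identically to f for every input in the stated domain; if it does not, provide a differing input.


The two versions differ — the changes include boolean connective usage differs.
One worked example (a=-4, b=2, c=0) — f: res=2, then (min((a - b), (res + -5)) == (-2 + c)) is false, then (abs(-3) > (-a)) is false, then c=0, then acc=0, then (i=1), then acc=-6, then (j=0), then acc=6, then (j=1), then acc=18, then (i=2), then acc=12, then (j=0), then acc=24, then (j=1), then acc=36, then (i=3), then acc=30, then (j=0), then acc=42, then (j=1), then acc=54, then (i=4), then acc=48, then (j=0), then acc=60, then (j=1), then acc=72, then (i=5), then acc=66, then (j=0), then acc=78, then (j=1), then acc=90, then (i=6), then acc=84, then (j=0), then acc=96, then (j=1), then acc=108, then acc=-4, then returns 4; g: res=2, then (min((a - b), (res + -5)) == (-2 + c)) is false, then (!(abs(-3) > (-a))) is true, then c=0, then acc=0, then (i=1), then acc=-6, then (j=0), then acc=6, then (j=1), then acc=18, then (i=2), then acc=12, then (j=0), then acc=24, then (j=1), then acc=36, then (i=3), then acc=30, then (j=0), then acc=42, then (j=1), then acc=54, then (i=4), then acc=48, then (j=0), then acc=60, then (j=1), then acc=72, then (i=5), then acc=66, then (j=0), then acc=78, then (j=1), then acc=90, then (i=6), then acc=84, then (j=0), then acc=96, then (j=1), then acc=108, then acc=-4, then returns 4; agreement on 4.
Checked all 252 inputs in the declared domain: the outputs agree on every one.
verdict: equivalent


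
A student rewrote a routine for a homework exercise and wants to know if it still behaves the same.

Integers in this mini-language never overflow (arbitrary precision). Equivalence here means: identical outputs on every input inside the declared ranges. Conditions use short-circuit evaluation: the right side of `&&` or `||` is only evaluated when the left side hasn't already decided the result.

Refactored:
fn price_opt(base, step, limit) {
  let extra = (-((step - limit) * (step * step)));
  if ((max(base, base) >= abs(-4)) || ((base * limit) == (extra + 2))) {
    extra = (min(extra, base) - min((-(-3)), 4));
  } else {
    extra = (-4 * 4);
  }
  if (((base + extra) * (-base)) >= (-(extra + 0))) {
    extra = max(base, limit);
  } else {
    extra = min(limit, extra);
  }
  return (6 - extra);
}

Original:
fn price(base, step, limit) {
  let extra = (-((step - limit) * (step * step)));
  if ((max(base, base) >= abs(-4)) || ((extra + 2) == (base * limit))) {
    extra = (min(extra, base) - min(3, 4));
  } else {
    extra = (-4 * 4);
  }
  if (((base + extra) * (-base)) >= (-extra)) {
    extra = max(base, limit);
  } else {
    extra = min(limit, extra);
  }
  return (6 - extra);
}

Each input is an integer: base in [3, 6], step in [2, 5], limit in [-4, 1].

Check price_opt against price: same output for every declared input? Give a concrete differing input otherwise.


Comparing the listings, the differences include: arithmetic usage differs; constant usage differs.
Spot check at base=6, step=2, limit=-1 — price: extra = -12; ((max(base, base) >= abs(-4)) || ((extra + 2) == (base * limit))) -> true; extra = -15; (((base + extra) * (-base)) >= (-extra)) -> true; extra = 6; return 0. price_opt: extra = -12; ((max(base, base) >= abs(-4)) || ((base * limit) == (extra + 2))) -> true; extra = -15; (((base + extra) * (-base)) >= (-(extra + 0))) -> true; extra = 6; return 0. Both give 0.
Checked all 96 inputs in the declared domain: the outputs agree on every one.
verdict: equivalent


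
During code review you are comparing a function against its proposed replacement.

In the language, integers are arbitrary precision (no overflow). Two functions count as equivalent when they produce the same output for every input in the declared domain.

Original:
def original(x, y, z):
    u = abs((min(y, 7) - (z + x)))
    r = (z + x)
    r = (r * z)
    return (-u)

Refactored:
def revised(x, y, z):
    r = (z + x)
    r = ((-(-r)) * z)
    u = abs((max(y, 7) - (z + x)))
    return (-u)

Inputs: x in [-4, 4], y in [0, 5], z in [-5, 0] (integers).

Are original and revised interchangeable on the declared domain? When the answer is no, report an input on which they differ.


Evaluate both at x=-4, y=0, z=-5.
original: u becomes 9; next r becomes -9; next r becomes 45; next final value -9
revised: r becomes -9; next r becomes 45; next u becomes 16; next final value -16
-9 against -16: the behavior changed.
verdict: not equivalent; witness: x=-4, y=0, z=-5


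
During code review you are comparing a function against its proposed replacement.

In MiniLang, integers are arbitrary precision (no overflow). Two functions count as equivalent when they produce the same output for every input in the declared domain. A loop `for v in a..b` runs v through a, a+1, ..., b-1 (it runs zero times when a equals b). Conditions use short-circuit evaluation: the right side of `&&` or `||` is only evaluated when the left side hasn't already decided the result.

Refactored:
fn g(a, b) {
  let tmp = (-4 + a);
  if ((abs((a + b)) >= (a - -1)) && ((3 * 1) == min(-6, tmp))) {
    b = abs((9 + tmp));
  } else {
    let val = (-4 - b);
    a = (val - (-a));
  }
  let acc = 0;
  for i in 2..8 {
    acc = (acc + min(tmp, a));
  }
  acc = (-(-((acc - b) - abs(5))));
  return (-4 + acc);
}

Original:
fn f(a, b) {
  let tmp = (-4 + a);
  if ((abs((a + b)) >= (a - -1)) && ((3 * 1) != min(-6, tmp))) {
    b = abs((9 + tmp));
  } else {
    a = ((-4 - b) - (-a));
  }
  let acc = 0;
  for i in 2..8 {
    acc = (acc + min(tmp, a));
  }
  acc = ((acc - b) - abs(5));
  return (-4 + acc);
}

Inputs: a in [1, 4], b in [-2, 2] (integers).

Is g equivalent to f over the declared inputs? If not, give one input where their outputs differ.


These are not equivalent — on a=1, b=1 the outputs split (-33 vs -34).
f: tmp=-3, then ((abs((a + b)) >= (a - -1)) && ((3 * 1) != min(-6, tmp))) is true, then b=6, then acc=0, then (i=2), then acc=-3, then (i=3), then acc=-6, then (i=4), then acc=-9, then (i=5), then acc=-12, then (i=6), then acc=-15, then (i=7), then acc=-18, then acc=-29, then returns -33
g: tmp=-3, then ((abs((a + b)) >= (a - -1)) && ((3 * 1) == min(-6, tmp))) is false, then val=-5, then a=-4, then acc=0, then (i=2), then acc=-4, then (i=3), then acc=-8, then (i=4), then acc=-12, then (i=5), then acc=-16, then (i=6), then acc=-20, then (i=7), then acc=-24, then acc=-30, then returns -34
verdict: not equivalent; witness: a=1, b=1


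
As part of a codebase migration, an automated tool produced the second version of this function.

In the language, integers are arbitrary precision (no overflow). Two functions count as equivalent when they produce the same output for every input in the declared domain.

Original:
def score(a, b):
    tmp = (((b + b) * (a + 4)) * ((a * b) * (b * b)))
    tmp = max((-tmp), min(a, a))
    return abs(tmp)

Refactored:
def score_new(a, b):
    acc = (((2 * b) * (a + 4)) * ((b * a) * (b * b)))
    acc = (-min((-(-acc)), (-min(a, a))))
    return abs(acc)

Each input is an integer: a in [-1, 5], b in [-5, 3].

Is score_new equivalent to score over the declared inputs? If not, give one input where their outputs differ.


Equivalent — the differences include arithmetic usage differs, plus min/max/abs usage differs, plus constant usage differs, plus local variable names differ, yet no declared input distinguishes the two.
Spot check at a=-1, b=2 — score: tmp = -96; tmp = 96; return 96. score_new: acc = -96; acc = 96; return 96. Both give 96.
Sweeping the whole domain (63 inputs) finds no disagreement.
verdict: equivalent


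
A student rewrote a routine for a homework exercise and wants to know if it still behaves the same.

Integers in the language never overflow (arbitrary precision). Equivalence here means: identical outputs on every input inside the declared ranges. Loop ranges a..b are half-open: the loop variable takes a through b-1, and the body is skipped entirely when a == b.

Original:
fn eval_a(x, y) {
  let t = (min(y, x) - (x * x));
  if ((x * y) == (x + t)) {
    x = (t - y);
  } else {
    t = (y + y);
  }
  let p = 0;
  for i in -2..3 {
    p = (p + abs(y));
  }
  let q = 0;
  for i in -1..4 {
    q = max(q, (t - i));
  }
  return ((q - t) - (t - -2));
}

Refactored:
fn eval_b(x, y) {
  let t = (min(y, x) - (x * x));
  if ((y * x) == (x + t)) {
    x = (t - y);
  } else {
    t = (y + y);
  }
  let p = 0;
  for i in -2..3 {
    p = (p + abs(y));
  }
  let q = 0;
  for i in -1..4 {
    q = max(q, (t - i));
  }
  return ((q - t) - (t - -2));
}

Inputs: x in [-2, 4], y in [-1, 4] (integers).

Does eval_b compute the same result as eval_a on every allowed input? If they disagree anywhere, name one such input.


The two are interchangeable: same computation, different form, and every declared input agrees.
Tracing x=-1, y=3: eval_a: t := -2 | ((x * y) == (x + t)): true | x := -5 | p := 0 | iter i=-2: | p := 3 | iter i=-1: | p := 6 | iter i=0: | p := 9 | iter i=1: | p := 12 | iter i=2: | p := 15 | q := 0 | iter i=-1: | q := 0 | iter i=0: | q := 0 | iter i=1: | q := 0 | iter i=2: | q := 0 | iter i=3: | q := 0 | result 2 | eval_b: t := -2 | ((y * x) == (x + t)): true | x := -5 | p := 0 | iter i=-2: | p := 3 | iter i=-1: | p := 6 | iter i=0: | p := 9 | iter i=1: | p := 12 | iter i=2: | p := 15 | q := 0 | iter i=-1: | q := 0 | iter i=0: | q := 0 | iter i=1: | q := 0 | iter i=2: | q := 0 | iter i=3: | q := 0 | result 2 — matching result 2.
An exhaustive pass over the 42 declared inputs shows identical outputs.
verdict: equivalent


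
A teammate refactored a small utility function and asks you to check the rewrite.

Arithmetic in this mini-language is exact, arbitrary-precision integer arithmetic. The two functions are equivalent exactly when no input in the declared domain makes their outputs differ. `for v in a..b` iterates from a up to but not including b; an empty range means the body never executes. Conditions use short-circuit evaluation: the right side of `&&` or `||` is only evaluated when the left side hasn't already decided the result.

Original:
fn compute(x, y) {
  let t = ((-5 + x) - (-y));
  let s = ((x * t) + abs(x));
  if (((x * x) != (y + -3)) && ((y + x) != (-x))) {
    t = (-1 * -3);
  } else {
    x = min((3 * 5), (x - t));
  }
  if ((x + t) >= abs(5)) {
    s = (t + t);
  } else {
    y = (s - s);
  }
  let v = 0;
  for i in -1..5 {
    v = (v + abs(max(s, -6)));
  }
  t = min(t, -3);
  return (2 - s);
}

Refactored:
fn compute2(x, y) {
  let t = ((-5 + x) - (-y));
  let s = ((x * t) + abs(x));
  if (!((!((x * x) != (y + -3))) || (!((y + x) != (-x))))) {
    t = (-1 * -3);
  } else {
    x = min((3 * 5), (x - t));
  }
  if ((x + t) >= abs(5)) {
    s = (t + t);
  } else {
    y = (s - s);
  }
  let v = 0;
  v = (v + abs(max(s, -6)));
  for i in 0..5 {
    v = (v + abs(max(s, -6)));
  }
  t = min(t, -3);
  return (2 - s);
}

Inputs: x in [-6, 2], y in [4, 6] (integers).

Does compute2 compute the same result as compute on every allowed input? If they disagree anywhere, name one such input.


This is a faithful refactor — constant usage differs, and arithmetic usage differs, and boolean connective usage differs, and loop structure differs, and statement counts differ, and min/max/abs usage differs, but the computed results match everywhere.
As a probe, take x=-5, y=5: compute runs t=-5, then s=30, then (((x * x) != (y + -3)) && ((y + x) != (-x))) is true, then t=3, then ((x + t) >= abs(5)) is false, then y=0, then v=0, then (i=-1), then v=30, then (i=0), then v=60, then (i=1), then v=90, then (i=2), then v=120, then (i=3), then v=150, then (i=4), then v=180, then t=-3, then returns -28; compute2 runs t=-5, then s=30, then (!((!((x * x) != (y + -3))) || (!((y + x) != (-x))))) is true, then t=3, then ((x + t) >= abs(5)) is false, then y=0, then v=0, then v=30, then (i=0), then v=60, then (i=1), then v=90, then (i=2), then v=120, then (i=3), then v=150, then (i=4), then v=180, then t=-3, then returns -28; both end at -28.
Every one of the 27 inputs gives matching results.
verdict: equivalent


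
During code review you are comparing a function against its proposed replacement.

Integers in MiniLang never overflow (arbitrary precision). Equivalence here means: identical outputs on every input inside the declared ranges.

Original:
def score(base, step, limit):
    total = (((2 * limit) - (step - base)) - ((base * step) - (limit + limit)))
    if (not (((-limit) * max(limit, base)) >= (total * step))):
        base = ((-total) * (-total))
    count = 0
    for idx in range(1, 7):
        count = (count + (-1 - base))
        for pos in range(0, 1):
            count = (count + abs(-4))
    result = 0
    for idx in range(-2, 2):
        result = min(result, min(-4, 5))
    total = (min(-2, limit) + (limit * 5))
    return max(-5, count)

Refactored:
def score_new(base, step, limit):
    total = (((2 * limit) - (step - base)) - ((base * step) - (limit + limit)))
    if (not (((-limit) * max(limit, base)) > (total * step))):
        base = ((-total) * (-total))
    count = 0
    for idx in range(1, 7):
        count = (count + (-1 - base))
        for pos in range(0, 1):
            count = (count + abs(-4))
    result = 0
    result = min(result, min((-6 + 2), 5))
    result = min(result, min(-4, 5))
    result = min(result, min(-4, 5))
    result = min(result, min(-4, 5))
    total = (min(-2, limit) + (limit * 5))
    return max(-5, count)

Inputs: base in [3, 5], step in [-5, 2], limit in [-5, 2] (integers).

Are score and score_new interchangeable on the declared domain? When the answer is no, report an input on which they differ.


The rewrite breaks on base=3, step=-3, limit=-5, where the results are 0 and -5.
score: total=-5, then (not (((-limit) * max(limit, base)) >= (total * step))) is false, then count=0, then (idx=1), then count=-4, then (pos=0), then count=0, then (idx=2), then count=-4, then (pos=0), then count=0, then (idx=3), then count=-4, then (pos=0), then count=0, then (idx=4), then count=-4, then (pos=0), then count=0, then (idx=5), then count=-4, then (pos=0), then count=0, then (idx=6), then count=-4, then (pos=0), then count=0, then result=0, then (idx=-2), then result=-4, then (idx=-1), then result=-4, then (idx=0), then result=-4, then (idx=1), then result=-4, then total=-30, then returns 0
score_new: total=-5, then (not (((-limit) * max(limit, base)) > (total * step))) is true, then base=25, then count=0, then (idx=1), then count=-26, then (pos=0), then count=-22, then (idx=2), then count=-48, then (pos=0), then count=-44, then (idx=3), then count=-70, then (pos=0), then count=-66, then (idx=4), then count=-92, then (pos=0), then count=-88, then (idx=5), then count=-114, then (pos=0), then count=-110, then (idx=6), then count=-136, then (pos=0), then count=-132, then result=0, then result=-4, then result=-4, then result=-4, then result=-4, then total=-30, then returns -5
verdict: not equivalent; witness: base=3, step=-3, limit=-5


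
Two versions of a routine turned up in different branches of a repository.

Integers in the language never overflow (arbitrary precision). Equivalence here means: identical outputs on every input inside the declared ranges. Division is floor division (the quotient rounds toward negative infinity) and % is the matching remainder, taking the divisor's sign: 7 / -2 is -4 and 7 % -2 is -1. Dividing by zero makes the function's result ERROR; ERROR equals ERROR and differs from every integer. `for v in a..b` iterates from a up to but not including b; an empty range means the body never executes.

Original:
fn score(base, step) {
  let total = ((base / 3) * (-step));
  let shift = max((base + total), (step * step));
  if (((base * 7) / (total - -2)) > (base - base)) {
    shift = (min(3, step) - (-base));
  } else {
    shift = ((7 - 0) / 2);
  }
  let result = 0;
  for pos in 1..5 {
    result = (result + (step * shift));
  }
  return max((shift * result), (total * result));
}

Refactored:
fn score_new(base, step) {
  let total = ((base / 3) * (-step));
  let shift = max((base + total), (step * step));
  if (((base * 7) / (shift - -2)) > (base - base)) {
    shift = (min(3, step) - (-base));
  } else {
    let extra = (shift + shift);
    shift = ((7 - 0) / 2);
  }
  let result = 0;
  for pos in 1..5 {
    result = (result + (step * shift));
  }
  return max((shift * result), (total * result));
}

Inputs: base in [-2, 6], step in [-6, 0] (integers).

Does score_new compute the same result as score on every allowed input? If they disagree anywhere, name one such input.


Consider the input base=-2, step=-6.
score: total=-6, then shift=36, then (((base * 7) / (total - -2)) > (base - base)) is true, then shift=-8, then result=0, then (pos=1), then result=48, then (pos=2), then result=96, then (pos=3), then result=144, then (pos=4), then result=192, then returns -1152
score_new: total=-6, then shift=36, then (((base * 7) / (shift - -2)) > (base - base)) is false, then extra=72, then shift=3, then result=0, then (pos=1), then result=-18, then (pos=2), then result=-36, then (pos=3), then result=-54, then (pos=4), then result=-72, then returns 432
-1152 != 432, so the rewrite changes behavior.
verdict: not equivalent; witness: base=-2, step=-6


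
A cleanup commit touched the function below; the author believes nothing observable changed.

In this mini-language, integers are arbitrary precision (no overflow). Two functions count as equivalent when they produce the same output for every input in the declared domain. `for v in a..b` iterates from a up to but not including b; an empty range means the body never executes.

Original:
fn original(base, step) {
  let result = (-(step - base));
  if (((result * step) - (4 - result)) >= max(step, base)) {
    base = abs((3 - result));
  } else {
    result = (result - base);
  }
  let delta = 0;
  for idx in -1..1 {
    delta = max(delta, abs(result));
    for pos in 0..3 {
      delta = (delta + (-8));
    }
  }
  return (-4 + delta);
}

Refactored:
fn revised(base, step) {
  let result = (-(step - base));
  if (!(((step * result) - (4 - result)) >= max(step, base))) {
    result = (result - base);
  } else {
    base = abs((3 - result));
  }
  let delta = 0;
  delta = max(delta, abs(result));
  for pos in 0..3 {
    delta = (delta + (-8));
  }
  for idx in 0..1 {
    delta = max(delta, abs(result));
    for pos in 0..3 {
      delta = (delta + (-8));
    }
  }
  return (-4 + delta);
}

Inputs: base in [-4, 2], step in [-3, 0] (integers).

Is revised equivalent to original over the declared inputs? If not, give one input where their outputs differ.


Side by side, the visible changes include: arithmetic usage differs, statement counts differ, min/max/abs usage differs, constant usage differs, loop structure differs, boolean connective usage differs.
Spot check at base=-1, step=-3 — original: result=2, then (((result * step) - (4 - result)) >= max(step, base)) is false, then result=3, then delta=0, then (idx=-1), then delta=3, then (pos=0), then delta=-5, then (pos=1), then delta=-13, then (pos=2), then delta=-21, then (idx=0), then delta=3, then (pos=0), then delta=-5, then (pos=1), then delta=-13, then (pos=2), then delta=-21, then returns -25. revised: result=2, then (!(((step * result) - (4 - result)) >= max(step, base))) is true, then result=3, then delta=0, then delta=3, then (pos=0), then delta=-5, then (pos=1), then delta=-13, then (pos=2), then delta=-21, then (idx=0), then delta=3, then (pos=0), then delta=-5, then (pos=1), then delta=-13, then (pos=2), then delta=-21, then returns -25. Both give -25.
Across all 28 domain points the two functions coincide.
verdict: equivalent


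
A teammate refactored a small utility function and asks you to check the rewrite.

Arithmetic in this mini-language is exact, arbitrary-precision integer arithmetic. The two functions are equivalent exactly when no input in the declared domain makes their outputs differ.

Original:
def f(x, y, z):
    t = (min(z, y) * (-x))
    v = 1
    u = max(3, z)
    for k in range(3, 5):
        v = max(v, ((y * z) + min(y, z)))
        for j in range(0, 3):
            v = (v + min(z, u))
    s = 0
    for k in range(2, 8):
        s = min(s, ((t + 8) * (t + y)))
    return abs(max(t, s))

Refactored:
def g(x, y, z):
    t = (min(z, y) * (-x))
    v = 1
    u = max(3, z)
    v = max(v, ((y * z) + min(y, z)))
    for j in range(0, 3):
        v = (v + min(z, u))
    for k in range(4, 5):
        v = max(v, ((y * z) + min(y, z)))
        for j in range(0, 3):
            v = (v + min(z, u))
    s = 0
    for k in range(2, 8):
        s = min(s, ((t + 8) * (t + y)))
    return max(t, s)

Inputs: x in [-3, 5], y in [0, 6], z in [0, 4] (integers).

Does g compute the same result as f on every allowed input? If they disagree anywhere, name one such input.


Run the pair on x=2, y=1, z=1.
f: t=-2, then v=1, then u=3, then (k=3), then v=2, then (j=0), then v=3, then (j=1), then v=4, then (j=2), then v=5, then (k=4), then v=5, then (j=0), then v=6, then (j=1), then v=7, then (j=2), then v=8, then s=0, then (k=2), then s=-6, then (k=3), then s=-6, then (k=4), then s=-6, then (k=5), then s=-6, then (k=6), then s=-6, then (k=7), then s=-6, then returns 2
g: t=-2, then v=1, then u=3, then v=2, then (j=0), then v=3, then (j=1), then v=4, then (j=2), then v=5, then (k=4), then v=5, then (j=0), then v=6, then (j=1), then v=7, then (j=2), then v=8, then s=0, then (k=2), then s=-6, then (k=3), then s=-6, then (k=4), then s=-6, then (k=5), then s=-6, then (k=6), then s=-6, then (k=7), then s=-6, then returns -2
2 against -2: the behavior changed.
verdict: not equivalent; witness: x=2, y=1, z=1


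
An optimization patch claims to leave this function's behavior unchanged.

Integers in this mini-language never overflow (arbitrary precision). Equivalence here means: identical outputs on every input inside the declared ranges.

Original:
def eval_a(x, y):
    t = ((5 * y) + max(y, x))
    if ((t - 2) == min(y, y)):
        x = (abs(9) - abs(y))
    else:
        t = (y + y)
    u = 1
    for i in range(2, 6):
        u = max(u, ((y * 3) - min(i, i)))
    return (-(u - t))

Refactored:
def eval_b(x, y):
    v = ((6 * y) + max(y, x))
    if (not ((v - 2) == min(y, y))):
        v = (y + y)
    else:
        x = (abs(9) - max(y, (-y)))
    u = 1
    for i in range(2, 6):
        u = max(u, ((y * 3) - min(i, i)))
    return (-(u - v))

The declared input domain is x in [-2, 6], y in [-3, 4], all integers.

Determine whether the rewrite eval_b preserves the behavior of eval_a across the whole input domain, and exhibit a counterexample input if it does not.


Try x=6, y=-1.
eval_a: t = 1; ((t - 2) == min(y, y)) -> true; x = 8; u = 1; [i=2]; u = 1; [i=3]; u = 1; [i=4]; u = 1; [i=5]; u = 1; return 0
eval_b: v = 0; (not ((v - 2) == min(y, y))) -> true; v = -2; u = 1; [i=2]; u = 1; [i=3]; u = 1; [i=4]; u = 1; [i=5]; u = 1; return -3
0 against -3: the behavior changed.
verdict: not equivalent; witness: x=6, y=-1


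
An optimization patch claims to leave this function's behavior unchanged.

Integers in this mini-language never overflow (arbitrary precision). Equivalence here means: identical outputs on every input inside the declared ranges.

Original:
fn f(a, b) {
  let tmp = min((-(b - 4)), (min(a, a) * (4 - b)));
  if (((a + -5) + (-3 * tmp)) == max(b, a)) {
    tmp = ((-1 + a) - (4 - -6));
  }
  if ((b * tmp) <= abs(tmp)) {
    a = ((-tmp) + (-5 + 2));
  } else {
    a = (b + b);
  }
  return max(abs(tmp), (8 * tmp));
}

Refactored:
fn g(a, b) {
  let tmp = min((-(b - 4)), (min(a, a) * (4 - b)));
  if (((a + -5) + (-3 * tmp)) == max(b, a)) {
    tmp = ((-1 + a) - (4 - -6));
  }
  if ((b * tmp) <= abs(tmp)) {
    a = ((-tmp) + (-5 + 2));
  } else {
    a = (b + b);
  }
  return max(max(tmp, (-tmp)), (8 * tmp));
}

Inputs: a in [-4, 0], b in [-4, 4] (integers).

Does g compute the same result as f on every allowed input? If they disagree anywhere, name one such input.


Comparing the listings, the differences include: min/max/abs usage differs.
Tracing a=-3, b=4: f: tmp becomes 0; next (((a + -5) + (-3 * tmp)) == max(b, a)) evaluates to false; next ((b * tmp) <= abs(tmp)) evaluates to true; next a becomes -3; next final value 0 | g: tmp becomes 0; next (((a + -5) + (-3 * tmp)) == max(b, a)) evaluates to false; next ((b * tmp) <= abs(tmp)) evaluates to true; next a becomes -3; next final value 0 — matching result 0.
Checked all 45 inputs in the declared domain: the outputs agree on every one.
verdict: equivalent


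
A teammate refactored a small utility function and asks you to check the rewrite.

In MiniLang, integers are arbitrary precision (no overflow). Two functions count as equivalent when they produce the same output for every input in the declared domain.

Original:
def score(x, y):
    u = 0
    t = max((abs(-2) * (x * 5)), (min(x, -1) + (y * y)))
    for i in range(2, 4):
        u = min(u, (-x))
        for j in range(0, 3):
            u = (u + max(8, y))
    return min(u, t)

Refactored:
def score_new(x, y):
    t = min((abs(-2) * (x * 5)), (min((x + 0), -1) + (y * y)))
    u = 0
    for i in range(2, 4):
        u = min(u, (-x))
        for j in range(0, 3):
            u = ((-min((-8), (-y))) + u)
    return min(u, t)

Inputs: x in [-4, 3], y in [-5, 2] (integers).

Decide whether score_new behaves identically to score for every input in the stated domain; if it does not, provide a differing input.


At x=-4, y=-5: score gives 21, score_new gives -40.
verdict: not equivalent; witness: x=-4, y=-5


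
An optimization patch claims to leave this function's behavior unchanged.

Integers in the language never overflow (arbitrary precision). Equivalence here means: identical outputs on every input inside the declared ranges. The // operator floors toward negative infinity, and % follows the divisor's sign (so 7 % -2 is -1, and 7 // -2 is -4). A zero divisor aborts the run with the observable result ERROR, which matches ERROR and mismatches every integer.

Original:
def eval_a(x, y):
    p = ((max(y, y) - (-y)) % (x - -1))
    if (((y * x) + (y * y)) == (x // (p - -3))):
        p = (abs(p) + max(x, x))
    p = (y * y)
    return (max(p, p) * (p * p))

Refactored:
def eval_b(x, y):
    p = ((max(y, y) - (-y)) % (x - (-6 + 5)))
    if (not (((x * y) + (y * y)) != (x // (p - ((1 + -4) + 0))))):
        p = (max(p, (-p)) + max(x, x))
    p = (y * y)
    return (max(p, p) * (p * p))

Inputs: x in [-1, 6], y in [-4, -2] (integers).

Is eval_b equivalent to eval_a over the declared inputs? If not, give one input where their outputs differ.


Reading the diff, among the changes: boolean connective usage differs, plus comparison usage differs, plus constant usage differs, plus min/max/abs usage differs, plus arithmetic usage differs.
Tracing x=5, y=-2: eval_a: p = 2; (((y * x) + (y * y)) == (x // (p - -3))) -> false; p = 4; return 64 | eval_b: p = 2; (not (((x * y) + (y * y)) != (x // (p - ((1 + -4) + 0))))) -> false; p = 4; return 64 — matching result 64.
Sweeping the whole domain (24 inputs) finds no disagreement.
verdict: equivalent


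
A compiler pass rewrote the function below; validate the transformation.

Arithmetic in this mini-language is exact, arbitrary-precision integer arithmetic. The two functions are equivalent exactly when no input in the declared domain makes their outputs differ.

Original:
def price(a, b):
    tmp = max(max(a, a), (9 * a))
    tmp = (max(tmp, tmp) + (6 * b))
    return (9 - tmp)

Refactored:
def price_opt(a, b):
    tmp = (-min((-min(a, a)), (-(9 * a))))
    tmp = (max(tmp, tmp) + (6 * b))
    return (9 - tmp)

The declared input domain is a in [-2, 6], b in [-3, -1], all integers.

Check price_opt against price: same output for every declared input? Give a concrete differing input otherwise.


Equivalent. The one real change (`max(a, a)` became `min(a, a)`) has no effect anywhere in the declared ranges.
An exhaustive pass over the 27 declared inputs shows identical outputs.
Tracing a=-2, b=-1: price: tmp=-2, then tmp=-8, then returns 17 | price_opt: tmp=-2, then tmp=-8, then returns 17 — matching result 17.
verdict: equivalent


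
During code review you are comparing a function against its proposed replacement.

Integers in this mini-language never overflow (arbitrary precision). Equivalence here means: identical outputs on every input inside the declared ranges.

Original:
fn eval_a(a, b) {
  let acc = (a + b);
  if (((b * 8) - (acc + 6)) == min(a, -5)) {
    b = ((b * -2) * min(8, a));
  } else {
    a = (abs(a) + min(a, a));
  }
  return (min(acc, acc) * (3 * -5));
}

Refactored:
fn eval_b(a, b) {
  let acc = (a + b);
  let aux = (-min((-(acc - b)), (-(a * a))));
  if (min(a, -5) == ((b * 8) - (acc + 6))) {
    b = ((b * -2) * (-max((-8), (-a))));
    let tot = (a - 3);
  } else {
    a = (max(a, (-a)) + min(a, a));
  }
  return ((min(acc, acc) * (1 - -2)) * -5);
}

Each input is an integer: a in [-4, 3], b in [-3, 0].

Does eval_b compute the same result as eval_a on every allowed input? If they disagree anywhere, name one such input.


The two versions differ — the changes include local variable names differ; also constant usage differs; also min/max/abs usage differs; also statement counts differ; also arithmetic usage differs.
As a probe, take a=-2, b=-1: eval_a runs acc = -3; (((b * 8) - (acc + 6)) == min(a, -5)) -> false; a = 0; return 45; eval_b runs acc = -3; aux = 4; (min(a, -5) == ((b * 8) - (acc + 6))) -> false; a = 0; return 45; both end at 45.
Every one of the 32 inputs gives matching results.
verdict: equivalent


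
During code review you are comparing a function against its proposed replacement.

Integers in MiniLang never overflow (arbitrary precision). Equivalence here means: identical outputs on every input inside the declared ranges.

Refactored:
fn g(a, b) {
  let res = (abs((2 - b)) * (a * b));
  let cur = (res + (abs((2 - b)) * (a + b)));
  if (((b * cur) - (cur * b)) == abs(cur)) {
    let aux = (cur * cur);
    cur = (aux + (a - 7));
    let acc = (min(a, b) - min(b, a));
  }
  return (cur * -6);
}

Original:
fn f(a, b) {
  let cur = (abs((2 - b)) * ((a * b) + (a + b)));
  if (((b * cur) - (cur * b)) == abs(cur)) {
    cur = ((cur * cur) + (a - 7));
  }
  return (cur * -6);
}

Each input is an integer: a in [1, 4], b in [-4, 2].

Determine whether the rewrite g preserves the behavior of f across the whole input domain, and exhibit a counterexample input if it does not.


Comparing the listings, the differences include: statement counts differ, and min/max/abs usage differs, and local variable names differ, and arithmetic usage differs, and constant usage differs.
Spot check at a=2, b=2 — f: cur := 0 | (((b * cur) - (cur * b)) == abs(cur)): true | cur := -5 | result 30. g: res := 0 | cur := 0 | (((b * cur) - (cur * b)) == abs(cur)): true | aux := 0 | cur := -5 | acc := 0 | result 30. Both give 30.
Across all 28 domain points the two functions coincide.
verdict: equivalent


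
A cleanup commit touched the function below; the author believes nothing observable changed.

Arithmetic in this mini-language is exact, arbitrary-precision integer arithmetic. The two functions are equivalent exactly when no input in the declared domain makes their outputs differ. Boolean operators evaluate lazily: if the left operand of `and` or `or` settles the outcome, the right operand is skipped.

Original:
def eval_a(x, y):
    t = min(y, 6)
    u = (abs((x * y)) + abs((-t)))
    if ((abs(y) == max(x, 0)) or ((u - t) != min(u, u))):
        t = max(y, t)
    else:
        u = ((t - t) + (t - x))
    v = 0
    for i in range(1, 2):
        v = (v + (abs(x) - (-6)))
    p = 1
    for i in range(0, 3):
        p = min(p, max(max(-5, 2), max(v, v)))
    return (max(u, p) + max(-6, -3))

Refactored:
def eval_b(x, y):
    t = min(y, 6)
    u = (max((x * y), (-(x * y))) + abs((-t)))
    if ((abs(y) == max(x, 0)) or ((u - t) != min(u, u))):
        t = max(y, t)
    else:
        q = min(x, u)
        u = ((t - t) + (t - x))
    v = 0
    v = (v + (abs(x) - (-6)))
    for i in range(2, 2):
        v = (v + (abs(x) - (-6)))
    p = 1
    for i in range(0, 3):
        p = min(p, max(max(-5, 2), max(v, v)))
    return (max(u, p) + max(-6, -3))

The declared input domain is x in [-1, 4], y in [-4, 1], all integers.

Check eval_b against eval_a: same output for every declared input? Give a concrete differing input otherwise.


Comparing the listings, the differences include: statement counts differ, arithmetic usage differs, local variable names differ, constant usage differs, min/max/abs usage differs, loop structure differs.
Spot check at x=2, y=0 — eval_a: t becomes 0; next u becomes 0; next ((abs(y) == max(x, 0)) or ((u - t) != min(u, u))) evaluates to false; next u becomes -2; next v becomes 0; next at i=1:; next v becomes 8; next p becomes 1; next at i=0:; next p becomes 1; next at i=1:; next p becomes 1; next at i=2:; next p becomes 1; next final value -2. eval_b: t becomes 0; next u becomes 0; next ((abs(y) == max(x, 0)) or ((u - t) != min(u, u))) evaluates to false; next q becomes 0; next u becomes -2; next v becomes 0; next v becomes 8; next i never enters its loop body; next p becomes 1; next at i=0:; next p becomes 1; next at i=1:; next p becomes 1; next at i=2:; next p becomes 1; next final value -2. Both give -2.
Every one of the 36 inputs gives matching results.
verdict: equivalent
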